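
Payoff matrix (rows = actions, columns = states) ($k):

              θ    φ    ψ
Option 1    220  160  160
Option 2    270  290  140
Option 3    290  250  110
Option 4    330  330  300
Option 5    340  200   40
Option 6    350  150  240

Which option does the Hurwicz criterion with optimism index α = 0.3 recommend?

Option 1: 0.3·220 + 0.7·160 = 178
Option 2: 0.3·290 + 0.7·140 = 185
Option 3: 0.3·290 + 0.7·110 = 164
Option 4: 0.3·330 + 0.7·300 = 309
Option 5: 0.3·340 + 0.7·40 = 130
Option 6: 0.3·350 + 0.7·150 = 210
Highest Hurwicz score = 309 → Option 4.

Option 4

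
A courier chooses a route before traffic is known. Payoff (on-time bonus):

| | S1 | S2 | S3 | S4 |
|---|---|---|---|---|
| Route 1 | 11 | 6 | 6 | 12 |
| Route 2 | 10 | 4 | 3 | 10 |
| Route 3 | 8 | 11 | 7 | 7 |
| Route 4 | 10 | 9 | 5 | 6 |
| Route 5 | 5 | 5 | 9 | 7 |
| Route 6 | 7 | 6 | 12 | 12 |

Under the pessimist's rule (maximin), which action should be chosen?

Row minima: Route 1=6, Route 2=3, Route 3=7, Route 4=5, Route 5=5, Route 6=6
Best worst-case = 7 → Route 3.

Route 3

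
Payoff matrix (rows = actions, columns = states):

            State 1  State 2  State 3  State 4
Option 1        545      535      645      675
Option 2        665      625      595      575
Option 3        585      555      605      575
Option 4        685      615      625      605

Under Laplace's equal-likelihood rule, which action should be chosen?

Option 4

Row averages: Option 1=600, Option 2=615, Option 3=580, Option 4=632.5
Highest average = 632.5 → Option 4.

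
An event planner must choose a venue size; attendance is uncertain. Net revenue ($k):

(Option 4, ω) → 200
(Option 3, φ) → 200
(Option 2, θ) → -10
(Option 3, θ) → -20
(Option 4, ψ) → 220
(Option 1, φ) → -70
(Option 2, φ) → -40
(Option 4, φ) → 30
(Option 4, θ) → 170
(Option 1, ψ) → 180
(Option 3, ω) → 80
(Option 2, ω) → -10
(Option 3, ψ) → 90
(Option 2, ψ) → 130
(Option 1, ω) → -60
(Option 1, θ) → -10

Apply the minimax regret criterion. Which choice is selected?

Option 4

Column bests: θ=170, φ=200, ψ=220, ω=200.
Option 1 regrets: 180, 270, 40, 260 → max 270
Option 2 regrets: 180, 240, 90, 210 → max 240
Option 3 regrets: 190, 0, 130, 120 → max 190
Option 4 regrets: 0, 170, 0, 0 → max 170
Smallest max regret = 170 → Option 4.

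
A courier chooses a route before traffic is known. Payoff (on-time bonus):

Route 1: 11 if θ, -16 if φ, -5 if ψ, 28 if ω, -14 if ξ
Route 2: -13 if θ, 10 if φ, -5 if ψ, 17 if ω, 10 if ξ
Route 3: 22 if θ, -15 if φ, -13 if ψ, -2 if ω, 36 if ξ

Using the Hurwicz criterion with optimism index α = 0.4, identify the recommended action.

Route 3

Route 1: 0.4·28 + 0.6·(-16) = 1.6
Route 2: 0.4·17 + 0.6·(-13) = -1
Route 3: 0.4·36 + 0.6·(-15) = 5.4
Highest Hurwicz score = 5.4 → Route 3.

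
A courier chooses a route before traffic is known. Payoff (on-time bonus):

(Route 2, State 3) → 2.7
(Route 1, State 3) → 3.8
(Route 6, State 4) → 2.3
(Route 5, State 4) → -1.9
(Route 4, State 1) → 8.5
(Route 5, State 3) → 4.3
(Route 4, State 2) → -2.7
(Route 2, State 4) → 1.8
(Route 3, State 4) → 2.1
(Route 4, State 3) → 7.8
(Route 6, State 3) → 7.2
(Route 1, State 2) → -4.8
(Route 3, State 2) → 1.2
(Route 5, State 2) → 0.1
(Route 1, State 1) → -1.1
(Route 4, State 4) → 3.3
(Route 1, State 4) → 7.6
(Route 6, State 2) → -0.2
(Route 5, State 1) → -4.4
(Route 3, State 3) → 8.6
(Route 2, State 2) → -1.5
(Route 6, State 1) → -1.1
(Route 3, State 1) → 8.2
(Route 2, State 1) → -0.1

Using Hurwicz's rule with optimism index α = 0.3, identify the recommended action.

Route 3

Route 1: 0.3·7.6 + 0.7·(-4.8) = -1.08
Route 2: 0.3·2.7 + 0.7·(-1.5) = -0.24
Route 3: 0.3·8.6 + 0.7·1.2 = 3.42
Route 4: 0.3·8.5 + 0.7·(-2.7) = 0.66
Route 5: 0.3·4.3 + 0.7·(-4.4) = -1.79
Route 6: 0.3·7.2 + 0.7·(-1.1) = 1.39
Highest Hurwicz score = 3.42 → Route 3.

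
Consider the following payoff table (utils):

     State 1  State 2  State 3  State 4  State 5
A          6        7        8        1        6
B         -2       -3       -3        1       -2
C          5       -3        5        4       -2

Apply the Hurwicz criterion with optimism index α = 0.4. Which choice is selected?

A

A: 0.4·8 + 0.6·1 = 3.8
B: 0.4·1 + 0.6·(-3) = -1.4
C: 0.4·5 + 0.6·(-3) = 0.2
Highest Hurwicz score = 3.8 → A.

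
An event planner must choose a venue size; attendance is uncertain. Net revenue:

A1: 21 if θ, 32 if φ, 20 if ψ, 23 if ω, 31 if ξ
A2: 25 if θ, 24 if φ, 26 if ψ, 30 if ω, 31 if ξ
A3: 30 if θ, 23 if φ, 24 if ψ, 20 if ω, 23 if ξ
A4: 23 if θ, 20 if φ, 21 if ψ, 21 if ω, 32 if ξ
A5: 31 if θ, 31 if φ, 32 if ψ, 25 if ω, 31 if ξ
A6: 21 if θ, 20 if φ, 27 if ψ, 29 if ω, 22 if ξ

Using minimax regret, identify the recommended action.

A5

Column bests: θ=31, φ=32, ψ=32, ω=30, ξ=32.
A1 regrets: 10, 0, 12, 7, 1 → max 12
A2 regrets: 6, 8, 6, 0, 1 → max 8
A3 regrets: 1, 9, 8, 10, 9 → max 10
A4 regrets: 8, 12, 11, 9, 0 → max 12
A5 regrets: 0, 1, 0, 5, 1 → max 5
A6 regrets: 10, 12, 5, 1, 10 → max 12
Smallest max regret = 5 → A5.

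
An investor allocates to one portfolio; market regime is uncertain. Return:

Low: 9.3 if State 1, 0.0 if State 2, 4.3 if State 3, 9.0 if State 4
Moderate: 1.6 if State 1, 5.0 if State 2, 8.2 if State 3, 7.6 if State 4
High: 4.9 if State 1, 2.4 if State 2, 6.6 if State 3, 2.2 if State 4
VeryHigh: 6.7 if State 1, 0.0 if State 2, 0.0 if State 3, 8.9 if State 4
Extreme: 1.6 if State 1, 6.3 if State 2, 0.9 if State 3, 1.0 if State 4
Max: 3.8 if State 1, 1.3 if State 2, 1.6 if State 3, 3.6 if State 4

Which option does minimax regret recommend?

Column bests: State 1=9.3, State 2=6.3, State 3=8.2, State 4=9.0.
Low regrets: 0.0, 6.3, 3.9, 0.0 → max 6.3
Moderate regrets: 7.7, 1.3, 0.0, 1.4 → max 7.7
High regrets: 4.4, 3.9, 1.6, 6.8 → max 6.8
VeryHigh regrets: 2.6, 6.3, 8.2, 0.1 → max 8.2
Extreme regrets: 7.7, 0.0, 7.3, 8.0 → max 8.0
Max regrets: 5.5, 5.0, 6.6, 5.4 → max 6.6
Smallest max regret = 6.3 → Low.

Low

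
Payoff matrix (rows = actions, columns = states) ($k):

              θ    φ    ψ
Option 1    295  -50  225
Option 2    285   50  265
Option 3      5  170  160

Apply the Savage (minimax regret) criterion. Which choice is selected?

Option 2

Column bests: θ=295, φ=170, ψ=265.
Option 1 regrets: 0, 220, 40 → max 220
Option 2 regrets: 10, 120, 0 → max 120
Option 3 regrets: 290, 0, 105 → max 290
Smallest max regret = 120 → Option 2.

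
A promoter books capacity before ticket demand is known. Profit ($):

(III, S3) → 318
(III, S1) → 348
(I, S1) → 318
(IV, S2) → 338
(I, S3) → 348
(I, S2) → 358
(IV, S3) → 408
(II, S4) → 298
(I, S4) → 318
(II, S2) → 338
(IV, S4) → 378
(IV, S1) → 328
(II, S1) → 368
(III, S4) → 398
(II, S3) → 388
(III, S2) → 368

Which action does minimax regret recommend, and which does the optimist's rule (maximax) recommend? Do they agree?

Column bests: S1=368, S2=368, S3=408, S4=398.
I regrets: 50, 10, 60, 80 → max 80
II regrets: 0, 30, 20, 100 → max 100
III regrets: 20, 0, 90, 0 → max 90
IV regrets: 40, 30, 0, 20 → max 40
Smallest max regret = 40 → IV.
Row maxima: I=358, II=388, III=398, IV=408
Best best-case = 408 → IV.

minimax regret → IV; maximax → IV (agree)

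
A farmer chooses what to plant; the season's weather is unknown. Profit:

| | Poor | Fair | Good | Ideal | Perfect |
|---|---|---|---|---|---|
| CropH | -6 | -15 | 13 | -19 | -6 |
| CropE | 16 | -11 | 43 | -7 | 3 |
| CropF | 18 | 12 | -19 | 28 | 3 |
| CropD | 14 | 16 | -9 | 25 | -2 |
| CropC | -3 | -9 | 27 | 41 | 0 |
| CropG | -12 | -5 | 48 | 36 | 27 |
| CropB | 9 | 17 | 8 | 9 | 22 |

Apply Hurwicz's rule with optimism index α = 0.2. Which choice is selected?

CropH: 0.2·13 + 0.8·(-19) = -12.6
CropE: 0.2·43 + 0.8·(-11) = -0.2
CropF: 0.2·28 + 0.8·(-19) = -9.6
CropD: 0.2·25 + 0.8·(-9) = -2.2
CropC: 0.2·41 + 0.8·(-9) = 1
CropG: 0.2·48 + 0.8·(-12) = 0
CropB: 0.2·22 + 0.8·8 = 10.8
Highest Hurwicz score = 10.8 → CropB.

CropB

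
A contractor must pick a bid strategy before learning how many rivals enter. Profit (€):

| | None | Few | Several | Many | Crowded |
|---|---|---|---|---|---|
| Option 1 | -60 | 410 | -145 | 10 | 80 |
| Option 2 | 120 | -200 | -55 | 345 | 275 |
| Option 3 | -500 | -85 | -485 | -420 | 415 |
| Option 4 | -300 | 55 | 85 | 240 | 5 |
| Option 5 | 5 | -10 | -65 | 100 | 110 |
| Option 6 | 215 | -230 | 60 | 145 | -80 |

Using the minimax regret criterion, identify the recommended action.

Column bests: None=215, Few=410, Several=85, Many=345, Crowded=415.
Option 1 regrets: 275, 0, 230, 335, 335 → max 335
Option 2 regrets: 95, 610, 140, 0, 140 → max 610
Option 3 regrets: 715, 495, 570, 765, 0 → max 765
Option 4 regrets: 515, 355, 0, 105, 410 → max 515
Option 5 regrets: 210, 420, 150, 245, 305 → max 420
Option 6 regrets: 0, 640, 25, 200, 495 → max 640
Smallest max regret = 335 → Option 1.

Option 1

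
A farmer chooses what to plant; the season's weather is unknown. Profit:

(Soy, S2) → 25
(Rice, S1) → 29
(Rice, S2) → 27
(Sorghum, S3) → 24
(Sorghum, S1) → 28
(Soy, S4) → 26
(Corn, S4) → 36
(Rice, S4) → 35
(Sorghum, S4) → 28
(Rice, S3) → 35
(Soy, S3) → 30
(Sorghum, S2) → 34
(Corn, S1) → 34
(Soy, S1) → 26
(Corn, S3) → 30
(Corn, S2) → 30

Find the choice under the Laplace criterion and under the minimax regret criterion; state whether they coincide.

laplace → Corn; minimax regret → Corn (agree)

Row averages: Corn=32.5, Sorghum=28.5, Rice=31.5, Soy=26.75
Highest average = 32.5 → Corn.
Column bests: S1=34, S2=34, S3=35, S4=36.
Corn regrets: 0, 4, 5, 0 → max 5
Sorghum regrets: 6, 0, 11, 8 → max 11
Rice regrets: 5, 7, 0, 1 → max 7
Soy regrets: 8, 9, 5, 10 → max 10
Smallest max regret = 5 → Corn.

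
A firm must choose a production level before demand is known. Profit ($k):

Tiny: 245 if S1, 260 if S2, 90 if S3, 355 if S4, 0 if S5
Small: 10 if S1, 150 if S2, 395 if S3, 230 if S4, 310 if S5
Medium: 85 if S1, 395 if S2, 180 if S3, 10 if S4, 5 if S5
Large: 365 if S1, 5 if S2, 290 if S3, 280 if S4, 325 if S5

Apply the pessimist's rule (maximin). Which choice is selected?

Row minima: Tiny=0, Small=10, Medium=5, Large=5
Best worst-case = 10 → Small.

Small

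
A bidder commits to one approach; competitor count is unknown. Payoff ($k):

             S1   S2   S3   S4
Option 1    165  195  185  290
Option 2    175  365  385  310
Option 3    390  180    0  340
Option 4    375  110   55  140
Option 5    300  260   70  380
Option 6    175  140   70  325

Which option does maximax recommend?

Row maxima: Option 1=290, Option 2=385, Option 3=390, Option 4=375, Option 5=380, Option 6=325
Best best-case = 390 → Option 3.

Option 3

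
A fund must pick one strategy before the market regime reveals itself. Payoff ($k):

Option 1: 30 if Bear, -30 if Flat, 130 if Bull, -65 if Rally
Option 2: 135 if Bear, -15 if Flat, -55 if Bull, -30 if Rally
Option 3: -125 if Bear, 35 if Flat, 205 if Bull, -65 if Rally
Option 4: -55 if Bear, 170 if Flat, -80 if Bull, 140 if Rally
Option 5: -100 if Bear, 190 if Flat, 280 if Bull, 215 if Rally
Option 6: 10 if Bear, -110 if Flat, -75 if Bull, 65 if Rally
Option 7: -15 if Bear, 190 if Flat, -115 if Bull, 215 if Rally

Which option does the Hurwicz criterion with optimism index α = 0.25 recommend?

Option 5

Option 1: 0.25·130 + 0.75·(-65) = -16.25
Option 2: 0.25·135 + 0.75·(-55) = -7.5
Option 3: 0.25·205 + 0.75·(-125) = -42.5
Option 4: 0.25·170 + 0.75·(-80) = -17.5
Option 5: 0.25·280 + 0.75·(-100) = -5
Option 6: 0.25·65 + 0.75·(-110) = -66.25
Option 7: 0.25·215 + 0.75·(-115) = -32.5
Highest Hurwicz score = -5 → Option 5.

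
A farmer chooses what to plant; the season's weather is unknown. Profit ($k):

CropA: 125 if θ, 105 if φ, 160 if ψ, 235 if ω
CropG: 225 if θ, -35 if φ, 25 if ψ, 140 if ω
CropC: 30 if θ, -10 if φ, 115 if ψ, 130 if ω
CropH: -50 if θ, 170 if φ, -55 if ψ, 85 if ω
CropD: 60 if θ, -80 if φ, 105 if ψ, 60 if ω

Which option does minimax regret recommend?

Column bests: θ=225, φ=170, ψ=160, ω=235.
CropA regrets: 100, 65, 0, 0 → max 100
CropG regrets: 0, 205, 135, 95 → max 205
CropC regrets: 195, 180, 45, 105 → max 195
CropH regrets: 275, 0, 215, 150 → max 275
CropD regrets: 165, 250, 55, 175 → max 250
Smallest max regret = 100 → CropA.

CropA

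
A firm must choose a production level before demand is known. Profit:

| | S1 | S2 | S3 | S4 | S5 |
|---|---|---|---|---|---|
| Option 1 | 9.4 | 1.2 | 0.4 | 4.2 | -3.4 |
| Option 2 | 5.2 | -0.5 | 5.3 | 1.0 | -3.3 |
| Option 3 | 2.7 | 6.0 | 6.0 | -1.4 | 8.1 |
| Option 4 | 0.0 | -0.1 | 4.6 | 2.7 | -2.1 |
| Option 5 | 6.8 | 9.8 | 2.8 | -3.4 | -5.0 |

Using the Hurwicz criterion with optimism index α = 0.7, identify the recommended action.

Option 1

Option 1: 0.7·9.4 + 0.3·(-3.4) = 5.56
Option 2: 0.7·5.3 + 0.3·(-3.3) = 2.72
Option 3: 0.7·8.1 + 0.3·(-1.4) = 5.25
Option 4: 0.7·4.6 + 0.3·(-2.1) = 2.59
Option 5: 0.7·9.8 + 0.3·(-5.0) = 5.36
Highest Hurwicz score = 5.56 → Option 1.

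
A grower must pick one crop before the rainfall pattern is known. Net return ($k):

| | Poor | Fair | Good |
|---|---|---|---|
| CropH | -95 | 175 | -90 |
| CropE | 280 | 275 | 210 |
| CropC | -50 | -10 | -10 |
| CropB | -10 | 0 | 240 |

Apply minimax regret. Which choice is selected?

Column bests: Poor=280, Fair=275, Good=240.
CropH regrets: 375, 100, 330 → max 375
CropE regrets: 0, 0, 30 → max 30
CropC regrets: 330, 285, 250 → max 330
CropB regrets: 290, 275, 0 → max 290
Smallest max regret = 30 → CropE.

CropE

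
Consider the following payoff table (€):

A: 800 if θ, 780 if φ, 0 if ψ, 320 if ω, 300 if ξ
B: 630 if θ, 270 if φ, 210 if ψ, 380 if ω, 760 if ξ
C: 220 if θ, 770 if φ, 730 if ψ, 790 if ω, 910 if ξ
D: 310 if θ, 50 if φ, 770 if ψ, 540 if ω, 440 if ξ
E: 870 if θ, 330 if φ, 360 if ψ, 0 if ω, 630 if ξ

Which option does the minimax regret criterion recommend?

Column bests: θ=870, φ=780, ψ=770, ω=790, ξ=910.
A regrets: 70, 0, 770, 470, 610 → max 770
B regrets: 240, 510, 560, 410, 150 → max 560
C regrets: 650, 10, 40, 0, 0 → max 650
D regrets: 560, 730, 0, 250, 470 → max 730
E regrets: 0, 450, 410, 790, 280 → max 790
Smallest max regret = 560 → B.

B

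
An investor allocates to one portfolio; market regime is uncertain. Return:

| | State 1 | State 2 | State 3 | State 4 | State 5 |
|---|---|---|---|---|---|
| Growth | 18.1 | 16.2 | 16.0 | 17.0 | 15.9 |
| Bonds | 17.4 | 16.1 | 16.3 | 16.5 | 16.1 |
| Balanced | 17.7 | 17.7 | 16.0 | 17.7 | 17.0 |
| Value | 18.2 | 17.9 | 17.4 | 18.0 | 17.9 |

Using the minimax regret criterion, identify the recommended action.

Column bests: State 1=18.2, State 2=17.9, State 3=17.4, State 4=18.0, State 5=17.9.
Growth regrets: 0.1, 1.7, 1.4, 1.0, 2.0 → max 2.0
Bonds regrets: 0.8, 1.8, 1.1, 1.5, 1.8 → max 1.8
Balanced regrets: 0.5, 0.2, 1.4, 0.3, 0.9 → max 1.4
Value regrets: 0.0, 0.0, 0.0, 0.0, 0.0 → max 0.0
Smallest max regret = 0.0 → Value.

Value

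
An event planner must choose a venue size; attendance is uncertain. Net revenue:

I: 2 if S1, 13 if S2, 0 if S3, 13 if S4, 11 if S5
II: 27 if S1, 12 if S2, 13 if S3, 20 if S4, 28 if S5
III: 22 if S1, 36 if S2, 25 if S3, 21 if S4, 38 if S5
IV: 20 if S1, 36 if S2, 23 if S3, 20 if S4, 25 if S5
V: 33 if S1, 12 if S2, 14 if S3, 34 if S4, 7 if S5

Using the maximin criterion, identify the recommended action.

Row minima: I=0, II=12, III=21, IV=20, V=7
Best worst-case = 21 → III.

III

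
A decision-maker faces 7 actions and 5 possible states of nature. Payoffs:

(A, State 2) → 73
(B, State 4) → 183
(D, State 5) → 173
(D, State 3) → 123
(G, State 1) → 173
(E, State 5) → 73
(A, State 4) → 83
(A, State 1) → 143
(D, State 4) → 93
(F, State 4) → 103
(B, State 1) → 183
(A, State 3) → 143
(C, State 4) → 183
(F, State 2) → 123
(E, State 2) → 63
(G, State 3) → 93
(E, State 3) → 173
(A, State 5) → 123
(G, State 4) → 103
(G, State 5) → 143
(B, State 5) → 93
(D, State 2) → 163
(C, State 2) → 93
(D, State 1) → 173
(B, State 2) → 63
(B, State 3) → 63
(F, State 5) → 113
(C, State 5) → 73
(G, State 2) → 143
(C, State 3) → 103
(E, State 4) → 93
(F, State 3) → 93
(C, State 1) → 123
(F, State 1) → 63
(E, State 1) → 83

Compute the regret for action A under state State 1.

Best payoff under State 1 is 183.
Regret = 183 − 143 = 40.

40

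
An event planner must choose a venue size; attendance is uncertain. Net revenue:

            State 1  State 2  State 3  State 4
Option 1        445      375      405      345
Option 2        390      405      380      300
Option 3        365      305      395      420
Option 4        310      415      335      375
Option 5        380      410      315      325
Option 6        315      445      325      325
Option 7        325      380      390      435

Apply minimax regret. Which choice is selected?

Option 1

Column bests: State 1=445, State 2=445, State 3=405, State 4=435.
Option 1 regrets: 0, 70, 0, 90 → max 90
Option 2 regrets: 55, 40, 25, 135 → max 135
Option 3 regrets: 80, 140, 10, 15 → max 140
Option 4 regrets: 135, 30, 70, 60 → max 135
Option 5 regrets: 65, 35, 90, 110 → max 110
Option 6 regrets: 130, 0, 80, 110 → max 130
Option 7 regrets: 120, 65, 15, 0 → max 120
Smallest max regret = 90 → Option 1.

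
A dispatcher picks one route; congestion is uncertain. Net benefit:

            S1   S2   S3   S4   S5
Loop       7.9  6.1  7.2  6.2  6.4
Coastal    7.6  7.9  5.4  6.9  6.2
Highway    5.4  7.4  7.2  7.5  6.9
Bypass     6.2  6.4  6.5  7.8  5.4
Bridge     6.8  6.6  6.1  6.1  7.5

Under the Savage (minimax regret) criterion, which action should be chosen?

Column bests: S1=7.9, S2=7.9, S3=7.2, S4=7.8, S5=7.5.
Loop regrets: 0.0, 1.8, 0.0, 1.6, 1.1 → max 1.8
Coastal regrets: 0.3, 0.0, 1.8, 0.9, 1.3 → max 1.8
Highway regrets: 2.5, 0.5, 0.0, 0.3, 0.6 → max 2.5
Bypass regrets: 1.7, 1.5, 0.7, 0.0, 2.1 → max 2.1
Bridge regrets: 1.1, 1.3, 1.1, 1.7, 0.0 → max 1.7
Smallest max regret = 1.7 → Bridge.

Bridge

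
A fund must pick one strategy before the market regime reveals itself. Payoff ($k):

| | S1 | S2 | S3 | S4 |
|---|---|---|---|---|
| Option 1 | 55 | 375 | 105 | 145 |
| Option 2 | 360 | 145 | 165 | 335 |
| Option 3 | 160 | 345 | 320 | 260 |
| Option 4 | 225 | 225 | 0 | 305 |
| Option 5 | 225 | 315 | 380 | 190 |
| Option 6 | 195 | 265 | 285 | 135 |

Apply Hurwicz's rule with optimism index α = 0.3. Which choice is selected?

Option 5

Option 1: 0.3·375 + 0.7·55 = 151
Option 2: 0.3·360 + 0.7·145 = 209.5
Option 3: 0.3·345 + 0.7·160 = 215.5
Option 4: 0.3·305 + 0.7·0 = 91.5
Option 5: 0.3·380 + 0.7·190 = 247
Option 6: 0.3·285 + 0.7·135 = 180
Highest Hurwicz score = 247 → Option 5.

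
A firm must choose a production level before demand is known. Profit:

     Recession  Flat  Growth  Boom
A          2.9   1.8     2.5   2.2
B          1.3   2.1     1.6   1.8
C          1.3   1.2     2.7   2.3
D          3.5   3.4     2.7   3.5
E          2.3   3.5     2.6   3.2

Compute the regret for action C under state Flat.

2.3

Best payoff under Flat is 3.5.
Regret = 3.5 − 1.2 = 2.3.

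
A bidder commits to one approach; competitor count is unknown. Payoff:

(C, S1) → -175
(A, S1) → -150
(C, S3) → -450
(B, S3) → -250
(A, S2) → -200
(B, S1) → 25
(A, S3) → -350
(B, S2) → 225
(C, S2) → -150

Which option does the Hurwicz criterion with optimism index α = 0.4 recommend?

A: 0.4·(-150) + 0.6·(-350) = -270
B: 0.4·225 + 0.6·(-250) = -60
C: 0.4·(-150) + 0.6·(-450) = -330
Highest Hurwicz score = -60 → B.

B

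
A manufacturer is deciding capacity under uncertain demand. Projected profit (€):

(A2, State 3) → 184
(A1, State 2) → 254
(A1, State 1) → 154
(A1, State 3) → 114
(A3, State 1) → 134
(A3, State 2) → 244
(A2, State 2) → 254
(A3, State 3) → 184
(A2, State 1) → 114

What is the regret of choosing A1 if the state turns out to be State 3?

Best payoff under State 3 is 184.
Regret = 184 − 114 = 70.

70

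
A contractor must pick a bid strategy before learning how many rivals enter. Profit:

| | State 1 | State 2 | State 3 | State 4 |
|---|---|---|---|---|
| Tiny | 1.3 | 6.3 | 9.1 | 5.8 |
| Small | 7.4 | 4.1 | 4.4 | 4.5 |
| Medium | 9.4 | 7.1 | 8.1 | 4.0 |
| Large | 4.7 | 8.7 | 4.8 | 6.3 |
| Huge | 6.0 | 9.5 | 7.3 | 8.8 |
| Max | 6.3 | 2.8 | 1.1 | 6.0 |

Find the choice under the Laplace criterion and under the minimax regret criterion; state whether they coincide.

laplace → Huge; minimax regret → Huge (agree)

Row averages: Tiny=5.625, Small=5.1, Medium=7.15, Large=6.125, Huge=7.9, Max=4.05
Highest average = 7.9 → Huge.
Column bests: State 1=9.4, State 2=9.5, State 3=9.1, State 4=8.8.
Tiny regrets: 8.1, 3.2, 0.0, 3.0 → max 8.1
Small regrets: 2.0, 5.4, 4.7, 4.3 → max 5.4
Medium regrets: 0.0, 2.4, 1.0, 4.8 → max 4.8
Large regrets: 4.7, 0.8, 4.3, 2.5 → max 4.7
Huge regrets: 3.4, 0.0, 1.8, 0.0 → max 3.4
Max regrets: 3.1, 6.7, 8.0, 2.8 → max 8.0
Smallest max regret = 3.4 → Huge.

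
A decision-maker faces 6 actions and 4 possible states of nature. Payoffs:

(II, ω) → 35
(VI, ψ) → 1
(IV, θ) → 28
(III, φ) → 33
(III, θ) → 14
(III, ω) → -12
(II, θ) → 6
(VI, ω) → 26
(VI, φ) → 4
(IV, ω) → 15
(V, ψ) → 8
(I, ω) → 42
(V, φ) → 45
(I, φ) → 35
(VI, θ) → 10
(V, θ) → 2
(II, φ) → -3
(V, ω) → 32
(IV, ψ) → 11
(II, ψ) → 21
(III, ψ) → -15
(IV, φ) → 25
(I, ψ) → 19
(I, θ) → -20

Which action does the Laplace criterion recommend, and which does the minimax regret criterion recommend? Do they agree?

laplace → V; minimax regret → V (agree)

Row averages: I=19, II=14.75, III=5, IV=19.75, V=21.75, VI=10.25
Highest average = 21.75 → V.
Column bests: θ=28, φ=45, ψ=21, ω=42.
I regrets: 48, 10, 2, 0 → max 48
II regrets: 22, 48, 0, 7 → max 48
III regrets: 14, 12, 36, 54 → max 54
IV regrets: 0, 20, 10, 27 → max 27
V regrets: 26, 0, 13, 10 → max 26
VI regrets: 18, 41, 20, 16 → max 41
Smallest max regret = 26 → V.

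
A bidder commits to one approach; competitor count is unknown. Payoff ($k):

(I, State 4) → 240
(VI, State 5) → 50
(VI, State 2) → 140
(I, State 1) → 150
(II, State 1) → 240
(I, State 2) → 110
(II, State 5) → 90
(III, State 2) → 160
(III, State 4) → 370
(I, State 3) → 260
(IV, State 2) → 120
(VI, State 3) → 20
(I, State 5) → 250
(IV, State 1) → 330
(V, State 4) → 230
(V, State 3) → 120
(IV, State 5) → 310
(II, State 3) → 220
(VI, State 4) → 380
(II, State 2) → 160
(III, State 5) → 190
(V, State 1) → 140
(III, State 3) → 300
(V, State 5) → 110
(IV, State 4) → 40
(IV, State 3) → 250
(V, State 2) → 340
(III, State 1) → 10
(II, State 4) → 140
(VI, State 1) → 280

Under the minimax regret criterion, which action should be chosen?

Column bests: State 1=330, State 2=340, State 3=300, State 4=380, State 5=310.
I regrets: 180, 230, 40, 140, 60 → max 230
II regrets: 90, 180, 80, 240, 220 → max 240
III regrets: 320, 180, 0, 10, 120 → max 320
IV regrets: 0, 220, 50, 340, 0 → max 340
V regrets: 190, 0, 180, 150, 200 → max 200
VI regrets: 50, 200, 280, 0, 260 → max 280
Smallest max regret = 200 → V.

V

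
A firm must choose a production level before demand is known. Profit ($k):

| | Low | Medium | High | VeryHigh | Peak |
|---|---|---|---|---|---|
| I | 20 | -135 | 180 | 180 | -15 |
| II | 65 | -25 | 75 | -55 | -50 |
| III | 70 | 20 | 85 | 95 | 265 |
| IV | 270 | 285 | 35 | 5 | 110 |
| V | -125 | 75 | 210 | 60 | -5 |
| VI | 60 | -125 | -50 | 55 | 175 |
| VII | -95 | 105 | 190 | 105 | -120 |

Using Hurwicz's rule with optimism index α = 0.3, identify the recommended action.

I: 0.3·180 + 0.7·(-135) = -40.5
II: 0.3·75 + 0.7·(-55) = -16
III: 0.3·265 + 0.7·20 = 93.5
IV: 0.3·285 + 0.7·5 = 89
V: 0.3·210 + 0.7·(-125) = -24.5
VI: 0.3·175 + 0.7·(-125) = -35
VII: 0.3·190 + 0.7·(-120) = -27
Highest Hurwicz score = 93.5 → III.

III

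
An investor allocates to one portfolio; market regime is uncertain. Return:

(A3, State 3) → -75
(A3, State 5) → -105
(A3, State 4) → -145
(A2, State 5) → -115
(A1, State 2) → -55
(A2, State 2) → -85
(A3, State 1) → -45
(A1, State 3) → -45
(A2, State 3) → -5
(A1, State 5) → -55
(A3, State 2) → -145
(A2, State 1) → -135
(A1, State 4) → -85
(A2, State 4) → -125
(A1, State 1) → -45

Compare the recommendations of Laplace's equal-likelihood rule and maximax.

Row averages: A1=-57, A2=-93, A3=-103
Highest average = -57 → A1.
Row maxima: A1=-45, A2=-5, A3=-45
Best best-case = -5 → A2.

laplace → A1; maximax → A2 (disagree)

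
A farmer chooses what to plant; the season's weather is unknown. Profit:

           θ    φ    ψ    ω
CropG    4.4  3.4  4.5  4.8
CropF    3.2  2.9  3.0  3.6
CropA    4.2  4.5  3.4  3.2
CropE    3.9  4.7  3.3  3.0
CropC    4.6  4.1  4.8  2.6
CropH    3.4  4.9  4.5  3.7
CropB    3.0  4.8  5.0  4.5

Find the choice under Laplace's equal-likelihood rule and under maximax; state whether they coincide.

Row averages: CropG=4.275, CropF=3.175, CropA=3.825, CropE=3.725, CropC=4.025, CropH=4.125, CropB=4.325
Highest average = 4.325 → CropB.
Row maxima: CropG=4.8, CropF=3.6, CropA=4.5, CropE=4.7, CropC=4.8, CropH=4.9, CropB=5.0
Best best-case = 5.0 → CropB.

laplace → CropB; maximax → CropB (agree)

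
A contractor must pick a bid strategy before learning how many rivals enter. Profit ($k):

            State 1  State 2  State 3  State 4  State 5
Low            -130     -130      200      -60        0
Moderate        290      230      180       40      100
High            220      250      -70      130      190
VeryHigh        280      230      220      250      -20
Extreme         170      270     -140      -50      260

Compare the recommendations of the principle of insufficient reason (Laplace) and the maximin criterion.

laplace → VeryHigh; maximin → Moderate (disagree)

Row averages: Low=-24, Moderate=168, High=144, VeryHigh=192, Extreme=102
Highest average = 192 → VeryHigh.
Row minima: Low=-130, Moderate=40, High=-70, VeryHigh=-20, Extreme=-140
Best worst-case = 40 → Moderate.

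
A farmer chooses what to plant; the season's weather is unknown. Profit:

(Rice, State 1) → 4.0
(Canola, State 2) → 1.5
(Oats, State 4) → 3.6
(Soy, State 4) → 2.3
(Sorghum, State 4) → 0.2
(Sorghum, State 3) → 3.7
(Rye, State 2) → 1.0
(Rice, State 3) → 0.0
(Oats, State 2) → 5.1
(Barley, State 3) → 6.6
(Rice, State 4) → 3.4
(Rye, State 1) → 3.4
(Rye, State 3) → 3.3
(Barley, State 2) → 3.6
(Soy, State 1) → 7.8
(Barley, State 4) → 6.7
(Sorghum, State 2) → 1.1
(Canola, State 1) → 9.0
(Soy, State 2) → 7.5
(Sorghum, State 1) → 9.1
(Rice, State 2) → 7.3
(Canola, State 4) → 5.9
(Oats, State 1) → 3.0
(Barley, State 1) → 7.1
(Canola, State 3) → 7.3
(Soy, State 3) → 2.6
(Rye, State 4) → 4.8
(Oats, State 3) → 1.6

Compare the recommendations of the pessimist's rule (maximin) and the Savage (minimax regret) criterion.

maximin → Barley; minimax regret → Barley (agree)

Row minima: Rye=1.0, Rice=0.0, Barley=3.6, Soy=2.3, Canola=1.5, Sorghum=0.2, Oats=1.6
Best worst-case = 3.6 → Barley.
Column bests: State 1=9.1, State 2=7.5, State 3=7.3, State 4=6.7.
Rye regrets: 5.7, 6.5, 4.0, 1.9 → max 6.5
Rice regrets: 5.1, 0.2, 7.3, 3.3 → max 7.3
Barley regrets: 2.0, 3.9, 0.7, 0.0 → max 3.9
Soy regrets: 1.3, 0.0, 4.7, 4.4 → max 4.7
Canola regrets: 0.1, 6.0, 0.0, 0.8 → max 6.0
Sorghum regrets: 0.0, 6.4, 3.6, 6.5 → max 6.5
Oats regrets: 6.1, 2.4, 5.7, 3.1 → max 6.1
Smallest max regret = 3.9 → Barley.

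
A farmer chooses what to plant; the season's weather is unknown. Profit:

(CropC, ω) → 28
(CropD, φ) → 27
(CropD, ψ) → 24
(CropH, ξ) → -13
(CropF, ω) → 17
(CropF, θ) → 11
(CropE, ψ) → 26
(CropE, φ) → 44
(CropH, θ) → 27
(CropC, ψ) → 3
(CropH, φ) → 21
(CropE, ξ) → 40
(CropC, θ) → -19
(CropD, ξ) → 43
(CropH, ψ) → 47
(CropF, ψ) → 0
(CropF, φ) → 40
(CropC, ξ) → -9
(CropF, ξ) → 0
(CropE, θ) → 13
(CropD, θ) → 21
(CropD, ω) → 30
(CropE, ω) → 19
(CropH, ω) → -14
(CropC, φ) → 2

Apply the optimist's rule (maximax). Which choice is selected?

Row maxima: CropF=40, CropD=43, CropE=44, CropC=28, CropH=47
Best best-case = 47 → CropH.

CropH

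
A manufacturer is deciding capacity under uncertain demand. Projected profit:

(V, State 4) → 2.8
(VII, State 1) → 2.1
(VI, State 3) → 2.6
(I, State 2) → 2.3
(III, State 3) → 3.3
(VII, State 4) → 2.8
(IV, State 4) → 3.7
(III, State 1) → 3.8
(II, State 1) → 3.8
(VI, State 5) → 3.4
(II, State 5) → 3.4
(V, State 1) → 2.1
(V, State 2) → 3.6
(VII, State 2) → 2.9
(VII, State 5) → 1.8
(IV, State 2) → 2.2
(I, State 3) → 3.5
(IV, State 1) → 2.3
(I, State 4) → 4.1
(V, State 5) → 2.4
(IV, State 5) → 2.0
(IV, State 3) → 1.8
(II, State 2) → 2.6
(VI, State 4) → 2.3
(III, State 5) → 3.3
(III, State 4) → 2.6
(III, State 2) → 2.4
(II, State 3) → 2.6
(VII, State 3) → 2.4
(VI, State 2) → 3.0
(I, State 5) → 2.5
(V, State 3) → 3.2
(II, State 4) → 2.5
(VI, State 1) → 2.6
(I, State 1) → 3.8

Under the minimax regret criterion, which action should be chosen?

I

Column bests: State 1=3.8, State 2=3.6, State 3=3.5, State 4=4.1, State 5=3.4.
I regrets: 0.0, 1.3, 0.0, 0.0, 0.9 → max 1.3
II regrets: 0.0, 1.0, 0.9, 1.6, 0.0 → max 1.6
III regrets: 0.0, 1.2, 0.2, 1.5, 0.1 → max 1.5
IV regrets: 1.5, 1.4, 1.7, 0.4, 1.4 → max 1.7
V regrets: 1.7, 0.0, 0.3, 1.3, 1.0 → max 1.7
VI regrets: 1.2, 0.6, 0.9, 1.8, 0.0 → max 1.8
VII regrets: 1.7, 0.7, 1.1, 1.3, 1.6 → max 1.7
Smallest max regret = 1.3 → I.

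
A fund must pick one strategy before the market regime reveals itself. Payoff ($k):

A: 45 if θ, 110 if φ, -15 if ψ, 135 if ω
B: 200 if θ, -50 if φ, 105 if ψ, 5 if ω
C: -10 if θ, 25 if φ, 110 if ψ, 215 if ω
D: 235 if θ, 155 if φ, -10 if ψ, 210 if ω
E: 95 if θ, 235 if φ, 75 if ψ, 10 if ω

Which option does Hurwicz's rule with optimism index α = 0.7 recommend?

E

A: 0.7·135 + 0.3·(-15) = 90
B: 0.7·200 + 0.3·(-50) = 125
C: 0.7·215 + 0.3·(-10) = 147.5
D: 0.7·235 + 0.3·(-10) = 161.5
E: 0.7·235 + 0.3·10 = 167.5
Highest Hurwicz score = 167.5 → E.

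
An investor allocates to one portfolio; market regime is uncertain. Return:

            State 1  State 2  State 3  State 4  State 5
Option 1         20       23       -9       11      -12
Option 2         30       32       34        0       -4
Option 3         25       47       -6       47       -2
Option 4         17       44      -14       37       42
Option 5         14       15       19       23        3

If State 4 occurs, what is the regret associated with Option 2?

Best payoff under State 4 is 47.
Regret = 47 − 0 = 47.

47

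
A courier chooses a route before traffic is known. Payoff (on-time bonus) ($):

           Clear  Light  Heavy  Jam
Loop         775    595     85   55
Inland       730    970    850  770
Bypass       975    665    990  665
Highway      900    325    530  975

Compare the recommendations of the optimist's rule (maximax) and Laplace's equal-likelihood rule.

Row maxima: Loop=775, Inland=970, Bypass=990, Highway=975
Best best-case = 990 → Bypass.
Row averages: Loop=377.5, Inland=830, Bypass=823.75, Highway=682.5
Highest average = 830 → Inland.

maximax → Bypass; laplace → Inland (disagree)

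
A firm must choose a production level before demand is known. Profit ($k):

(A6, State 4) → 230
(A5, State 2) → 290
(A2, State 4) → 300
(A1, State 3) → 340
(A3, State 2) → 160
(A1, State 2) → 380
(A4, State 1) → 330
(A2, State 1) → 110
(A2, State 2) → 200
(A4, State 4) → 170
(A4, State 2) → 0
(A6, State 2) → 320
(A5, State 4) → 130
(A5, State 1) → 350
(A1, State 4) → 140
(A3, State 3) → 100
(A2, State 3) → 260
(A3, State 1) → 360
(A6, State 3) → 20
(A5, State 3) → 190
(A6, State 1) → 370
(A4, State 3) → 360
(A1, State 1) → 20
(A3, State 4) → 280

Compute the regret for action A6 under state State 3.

340

Best payoff under State 3 is 360.
Regret = 360 − 20 = 340.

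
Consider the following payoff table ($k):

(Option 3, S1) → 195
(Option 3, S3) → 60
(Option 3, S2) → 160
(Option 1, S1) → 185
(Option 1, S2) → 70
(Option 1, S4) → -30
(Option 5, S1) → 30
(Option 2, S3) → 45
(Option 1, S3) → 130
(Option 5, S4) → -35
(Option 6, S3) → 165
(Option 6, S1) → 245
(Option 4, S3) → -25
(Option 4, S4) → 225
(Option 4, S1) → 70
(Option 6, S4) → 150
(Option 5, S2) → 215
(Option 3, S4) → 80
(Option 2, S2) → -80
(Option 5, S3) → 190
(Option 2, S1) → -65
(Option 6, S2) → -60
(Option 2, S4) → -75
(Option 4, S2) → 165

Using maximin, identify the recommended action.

Row minima: Option 1=-30, Option 2=-80, Option 3=60, Option 4=-25, Option 5=-35, Option 6=-60
Best worst-case = 60 → Option 3.

Option 3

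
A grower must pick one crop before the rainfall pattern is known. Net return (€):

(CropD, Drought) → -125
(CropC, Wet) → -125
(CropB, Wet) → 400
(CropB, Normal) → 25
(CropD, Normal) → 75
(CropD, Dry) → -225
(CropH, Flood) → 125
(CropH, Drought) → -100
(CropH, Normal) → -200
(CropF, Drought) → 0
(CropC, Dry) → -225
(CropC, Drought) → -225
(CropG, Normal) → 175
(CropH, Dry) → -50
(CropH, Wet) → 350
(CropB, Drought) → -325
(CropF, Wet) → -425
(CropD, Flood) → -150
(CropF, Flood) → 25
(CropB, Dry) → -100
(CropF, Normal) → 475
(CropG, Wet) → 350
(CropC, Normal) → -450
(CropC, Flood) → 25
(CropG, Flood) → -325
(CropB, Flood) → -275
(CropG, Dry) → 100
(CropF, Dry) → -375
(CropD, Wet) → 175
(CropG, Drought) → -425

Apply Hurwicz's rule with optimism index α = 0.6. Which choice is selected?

CropG: 0.6·350 + 0.4·(-425) = 40
CropD: 0.6·175 + 0.4·(-225) = 15
CropC: 0.6·25 + 0.4·(-450) = -165
CropH: 0.6·350 + 0.4·(-200) = 130
CropF: 0.6·475 + 0.4·(-425) = 115
CropB: 0.6·400 + 0.4·(-325) = 110
Highest Hurwicz score = 130 → CropH.

CropH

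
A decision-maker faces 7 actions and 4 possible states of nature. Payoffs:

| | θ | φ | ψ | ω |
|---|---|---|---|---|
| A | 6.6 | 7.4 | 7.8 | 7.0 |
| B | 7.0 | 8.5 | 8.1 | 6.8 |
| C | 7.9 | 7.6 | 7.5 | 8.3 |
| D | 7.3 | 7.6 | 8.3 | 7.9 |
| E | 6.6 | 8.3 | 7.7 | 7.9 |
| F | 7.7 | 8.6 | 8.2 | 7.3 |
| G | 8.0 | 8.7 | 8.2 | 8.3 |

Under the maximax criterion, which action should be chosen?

Row maxima: A=7.8, B=8.5, C=8.3, D=8.3, E=8.3, F=8.6, G=8.7
Best best-case = 8.7 → G.

G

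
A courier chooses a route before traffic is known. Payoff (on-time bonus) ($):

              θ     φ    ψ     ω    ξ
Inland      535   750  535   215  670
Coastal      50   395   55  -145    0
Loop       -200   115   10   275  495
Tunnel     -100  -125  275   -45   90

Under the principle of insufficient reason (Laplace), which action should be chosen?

Inland

Row averages: Inland=541, Coastal=71, Loop=139, Tunnel=19
Highest average = 541 → Inland.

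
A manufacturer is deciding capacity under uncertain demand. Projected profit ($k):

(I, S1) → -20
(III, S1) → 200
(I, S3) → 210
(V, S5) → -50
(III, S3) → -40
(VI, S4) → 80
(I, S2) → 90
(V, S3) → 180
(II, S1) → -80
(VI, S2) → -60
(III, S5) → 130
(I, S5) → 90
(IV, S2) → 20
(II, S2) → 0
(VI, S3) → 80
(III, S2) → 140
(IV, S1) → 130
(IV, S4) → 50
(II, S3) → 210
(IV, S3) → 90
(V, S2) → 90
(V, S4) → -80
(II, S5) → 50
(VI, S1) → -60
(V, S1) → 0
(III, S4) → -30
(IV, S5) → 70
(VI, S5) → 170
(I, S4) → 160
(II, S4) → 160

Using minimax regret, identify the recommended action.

IV

Column bests: S1=200, S2=140, S3=210, S4=160, S5=170.
I regrets: 220, 50, 0, 0, 80 → max 220
II regrets: 280, 140, 0, 0, 120 → max 280
III regrets: 0, 0, 250, 190, 40 → max 250
IV regrets: 70, 120, 120, 110, 100 → max 120
V regrets: 200, 50, 30, 240, 220 → max 240
VI regrets: 260, 200, 130, 80, 0 → max 260
Smallest max regret = 120 → IV.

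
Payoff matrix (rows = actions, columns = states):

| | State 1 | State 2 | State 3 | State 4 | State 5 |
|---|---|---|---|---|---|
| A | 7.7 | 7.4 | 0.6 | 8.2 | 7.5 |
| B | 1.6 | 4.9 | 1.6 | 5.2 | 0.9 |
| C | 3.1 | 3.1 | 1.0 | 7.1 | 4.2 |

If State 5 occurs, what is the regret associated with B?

Best payoff under State 5 is 7.5.
Regret = 7.5 − 0.9 = 6.6.

6.6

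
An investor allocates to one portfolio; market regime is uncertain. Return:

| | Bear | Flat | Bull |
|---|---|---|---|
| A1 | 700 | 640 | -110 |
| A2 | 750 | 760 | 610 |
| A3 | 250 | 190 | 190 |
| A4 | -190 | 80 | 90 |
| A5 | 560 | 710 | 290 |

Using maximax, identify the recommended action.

Row maxima: A1=700, A2=760, A3=250, A4=90, A5=710
Best best-case = 760 → A2.

A2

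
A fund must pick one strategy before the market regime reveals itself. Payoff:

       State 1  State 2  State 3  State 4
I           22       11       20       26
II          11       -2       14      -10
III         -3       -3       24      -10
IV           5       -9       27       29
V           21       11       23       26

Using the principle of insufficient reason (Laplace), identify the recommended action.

Row averages: I=19.75, II=3.25, III=2, IV=13, V=20.25
Highest average = 20.25 → V.

V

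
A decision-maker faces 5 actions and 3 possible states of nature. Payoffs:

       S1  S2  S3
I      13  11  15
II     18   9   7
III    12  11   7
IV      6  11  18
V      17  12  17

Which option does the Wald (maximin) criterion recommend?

V

Row minima: I=11, II=7, III=7, IV=6, V=12
Best worst-case = 12 → V.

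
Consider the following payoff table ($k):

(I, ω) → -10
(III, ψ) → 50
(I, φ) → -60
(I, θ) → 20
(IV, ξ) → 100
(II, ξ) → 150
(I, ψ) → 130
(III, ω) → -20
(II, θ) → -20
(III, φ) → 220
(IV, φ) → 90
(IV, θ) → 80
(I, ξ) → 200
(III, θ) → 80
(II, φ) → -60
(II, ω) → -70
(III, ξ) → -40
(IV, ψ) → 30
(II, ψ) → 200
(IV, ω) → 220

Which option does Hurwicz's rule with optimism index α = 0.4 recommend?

IV

I: 0.4·200 + 0.6·(-60) = 44
II: 0.4·200 + 0.6·(-70) = 38
III: 0.4·220 + 0.6·(-40) = 64
IV: 0.4·220 + 0.6·30 = 106
Highest Hurwicz score = 106 → IV.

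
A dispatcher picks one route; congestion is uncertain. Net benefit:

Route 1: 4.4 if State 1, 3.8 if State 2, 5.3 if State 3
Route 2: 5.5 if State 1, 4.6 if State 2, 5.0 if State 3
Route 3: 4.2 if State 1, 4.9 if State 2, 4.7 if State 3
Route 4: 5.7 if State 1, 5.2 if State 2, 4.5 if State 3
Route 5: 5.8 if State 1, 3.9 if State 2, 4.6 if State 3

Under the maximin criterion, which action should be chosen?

Route 2

Row minima: Route 1=3.8, Route 2=4.6, Route 3=4.2, Route 4=4.5, Route 5=3.9
Best worst-case = 4.6 → Route 2.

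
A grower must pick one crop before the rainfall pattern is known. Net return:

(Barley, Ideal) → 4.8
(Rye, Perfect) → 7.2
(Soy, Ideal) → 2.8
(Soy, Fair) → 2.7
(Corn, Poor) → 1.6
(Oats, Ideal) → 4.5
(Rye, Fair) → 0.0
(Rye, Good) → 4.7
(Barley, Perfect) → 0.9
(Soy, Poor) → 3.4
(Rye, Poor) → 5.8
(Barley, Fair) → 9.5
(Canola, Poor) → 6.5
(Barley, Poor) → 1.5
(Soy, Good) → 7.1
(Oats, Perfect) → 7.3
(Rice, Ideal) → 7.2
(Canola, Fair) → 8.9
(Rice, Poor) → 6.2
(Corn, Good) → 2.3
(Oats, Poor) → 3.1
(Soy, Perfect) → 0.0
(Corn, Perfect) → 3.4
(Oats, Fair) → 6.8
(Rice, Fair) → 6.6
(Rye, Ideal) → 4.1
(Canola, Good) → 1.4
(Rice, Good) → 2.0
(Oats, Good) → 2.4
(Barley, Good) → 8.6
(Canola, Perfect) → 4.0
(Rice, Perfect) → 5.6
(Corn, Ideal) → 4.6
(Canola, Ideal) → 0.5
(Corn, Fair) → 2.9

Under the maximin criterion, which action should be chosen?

Oats

Row minima: Canola=0.5, Rye=0.0, Corn=1.6, Barley=0.9, Oats=2.4, Rice=2.0, Soy=0.0
Best worst-case = 2.4 → Oats.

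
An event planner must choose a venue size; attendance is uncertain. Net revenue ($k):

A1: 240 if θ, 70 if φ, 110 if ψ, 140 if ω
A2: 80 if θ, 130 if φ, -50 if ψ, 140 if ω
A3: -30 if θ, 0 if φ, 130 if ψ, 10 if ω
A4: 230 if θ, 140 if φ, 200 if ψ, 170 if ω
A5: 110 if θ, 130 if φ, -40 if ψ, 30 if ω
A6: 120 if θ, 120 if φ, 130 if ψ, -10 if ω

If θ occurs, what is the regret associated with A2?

160

Best payoff under θ is 240.
Regret = 240 − 80 = 160.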